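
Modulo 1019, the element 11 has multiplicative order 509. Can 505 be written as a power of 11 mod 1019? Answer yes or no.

505 ∈ ⟨11⟩ iff 505^509 ≡ 1 (mod 1019), since |⟨11⟩| = 509.
505^509 mod 1019 = 1.
Since 1 = 1, 505 lies in the subgroup.

yes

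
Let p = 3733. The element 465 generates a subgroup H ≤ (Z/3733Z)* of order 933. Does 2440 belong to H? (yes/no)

yes

2440 ∈ ⟨465⟩ iff 2440^933 ≡ 1 (mod 3733), since |⟨465⟩| = 933.
2440^933 mod 3733 = 1.
Since 1 = 1, 2440 lies in the subgroup.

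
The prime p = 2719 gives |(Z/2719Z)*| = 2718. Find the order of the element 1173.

906

The order of 1173 must divide p − 1 = 2718 = 2 · 3^2 · 151.
Divisors: 1, 2, 3, 6, 9, 18, 151, 302, 453, 906, 1359, 2718.
Check each in increasing order: 1173^1 ≡ 1173;  1173^2 ≡ 115;  1173^3 ≡ 1664;  1173^6 ≡ 954;  1173^9 ≡ 2279;  1173^18 ≡ 551;  1173^151 ≡ 1454;  1173^302 ≡ 1453;  1173^453 ≡ 2718;  1173^906 ≡ 1.
Smallest exponent giving 1 is 906.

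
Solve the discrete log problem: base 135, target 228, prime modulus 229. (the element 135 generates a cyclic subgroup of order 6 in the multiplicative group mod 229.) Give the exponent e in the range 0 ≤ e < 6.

3

Successive powers of 135 modulo 229:
  135^0=1  135^1=135  135^2=134  135^3=228
So 135^3 ≡ 228 (mod 229), giving e = 3.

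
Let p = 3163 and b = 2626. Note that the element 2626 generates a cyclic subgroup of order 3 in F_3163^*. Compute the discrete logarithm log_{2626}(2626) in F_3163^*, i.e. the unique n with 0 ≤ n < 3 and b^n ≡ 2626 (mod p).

Successive powers of 2626 modulo 3163:
  2626^0=1  2626^1=2626
So 2626^1 ≡ 2626 (mod 3163), giving n = 1.

1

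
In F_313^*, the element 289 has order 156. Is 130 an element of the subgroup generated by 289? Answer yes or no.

no

130 ∈ ⟨289⟩ iff 130^156 ≡ 1 (mod 313), since |⟨289⟩| = 156.
130^156 mod 313 = 312.
Since 312 ≠ 1, 130 does not lie in the subgroup.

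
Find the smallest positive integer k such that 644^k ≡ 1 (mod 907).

906

The order of 644 must divide p − 1 = 906 = 2 · 3 · 151.
Divisors: 1, 2, 3, 6, 151, 302, 453, 906.
Check each in increasing order: 644^1 ≡ 644;  644^2 ≡ 237;  644^3 ≡ 252;  644^6 ≡ 14;  644^151 ≡ 385;  644^302 ≡ 384;  644^453 ≡ 906;  644^906 ≡ 1.
Smallest exponent giving 1 is 906.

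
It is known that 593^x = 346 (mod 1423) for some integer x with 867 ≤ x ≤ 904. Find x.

Compute 593^867 mod 1423 = 1074, then multiply by 593 repeatedly:
  593^867=1074  593^868=801  593^869=1134  593^870=806  593^871=1253
  593^872=223  593^873=1323  593^874=466  593^875=276  593^876=23
  593^877=832  593^878=1018  593^879=322  593^880=264  593^881=22
  593^882=239  593^883=850  593^884=308  593^885=500  593^886=516
  593^887=43  593^888=1308  593^889=109  593^890=602  593^891=1236
  593^892=103  593^893=1313  593^894=228  593^895=19  593^896=1306
  593^897=346
Found 346 at exponent 897.

897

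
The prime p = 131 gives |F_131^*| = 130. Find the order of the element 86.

The order of 86 must divide p − 1 = 130 = 2 · 5 · 13.
Divisors: 1, 2, 5, 10, 13, 26, 65, 130.
Check each in increasing order: 86^1 ≡ 86;  86^2 ≡ 60;  86^5 ≡ 47;  86^10 ≡ 113;  86^13 ≡ 130;  86^26 ≡ 1.
Smallest exponent giving 1 is 26.

26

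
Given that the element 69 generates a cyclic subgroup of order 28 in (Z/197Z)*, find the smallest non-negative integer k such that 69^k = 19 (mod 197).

22

Successive powers of 69 modulo 197:
  69^0=1  69^1=69  69^2=33  69^3=110  69^4=104  69^5=84
  69^6=83  69^7=14  69^8=178  69^9=68  69^10=161  69^11=77
  69^12=191  69^13=177  69^14=196  69^15=128  69^16=164  69^17=87
  69^18=93  69^19=113  69^20=114  69^21=183  69^22=19
So 69^22 ≡ 19 (mod 197), giving k = 22.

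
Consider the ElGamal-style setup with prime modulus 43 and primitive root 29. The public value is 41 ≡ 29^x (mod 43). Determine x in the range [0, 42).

Baby-step giant-step with m = ceil(sqrt(42)) = 7.
Baby table (29^j mod 43 for j=0..6):
  0:1  1:29  2:24  3:8  4:17  5:20  6:21
Giant step factor: 29^(-7) ≡ 37 (mod 43).
Scan 41·37^i mod 43 for i = 0, 1, …:
  i=0: 41   i=1: 12   i=2: 14   i=3: 2
  i=4: 31   i=5: 29
Match at i=5, j=1: x = 5·7 + 1 = 36.

36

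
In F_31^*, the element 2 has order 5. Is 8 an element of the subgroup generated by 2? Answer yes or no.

yes

⟨2⟩ has order 5; its elements mod 31 are {1, 2, 4, 8, 16}.
8 is in this set.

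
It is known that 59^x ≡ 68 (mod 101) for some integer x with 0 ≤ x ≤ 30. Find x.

Compute 59^0 mod 101 = 1, then multiply by 59 repeatedly:
  59^0=1  59^1=59  59^2=47  59^3=46  59^4=88
  59^5=41  59^6=96  59^7=8  59^8=68
Found 68 at exponent 8.

8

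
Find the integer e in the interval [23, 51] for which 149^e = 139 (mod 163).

Compute 149^23 mod 163 = 2, then multiply by 149 repeatedly:
  149^23=2  149^24=135  149^25=66  149^26=54  149^27=59
  149^28=152  149^29=154  149^30=126  149^31=29  149^32=83
  149^33=142  149^34=131  149^35=122  149^36=85  149^37=114
  149^38=34  149^39=13  149^40=144  149^41=103  149^42=25
  149^43=139
Found 139 at exponent 43.

43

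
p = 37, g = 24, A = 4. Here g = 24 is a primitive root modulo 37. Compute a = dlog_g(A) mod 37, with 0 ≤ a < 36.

10

Successive powers of 24 modulo 37:
  24^0=1  24^1=24  24^2=21  24^3=23  24^4=34  24^5=2
  24^6=11  24^7=5  24^8=9  24^9=31  24^10=4
So 24^10 ≡ 4 (mod 37), giving a = 10.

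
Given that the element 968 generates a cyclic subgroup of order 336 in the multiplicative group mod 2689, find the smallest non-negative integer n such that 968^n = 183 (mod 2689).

Baby-step giant-step with m = ceil(sqrt(336)) = 19.
Baby table (968^j mod 2689 for j=0..18):
  0:1  1:968  2:1252  3:1886  4:2506  5:330  6:2138  7:1743
  8:1221  9:1457  10:1340  11:1022  12:2433  13:2269  14:2168  15:1204
  16:1135  17:1568  18:1228
Giant step factor: 968^(-19) ≡ 81 (mod 2689).
Scan 183·81^i mod 2689 for i = 0, 1, …:
  i=0: 183   i=1: 1378   i=2: 1369   i=3: 640
  i=4: 749   i=5: 1511   i=6: 1386   i=7: 2017
  i=8: 2037   i=9: 968
Match at i=9, j=1: n = 9·19 + 1 = 172.

172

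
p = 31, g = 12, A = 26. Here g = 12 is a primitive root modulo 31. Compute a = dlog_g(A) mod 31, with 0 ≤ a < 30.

5

Successive powers of 12 modulo 31:
  12^0=1  12^1=12  12^2=20  12^3=23  12^4=28  12^5=26
So 12^5 ≡ 26 (mod 31), giving a = 5.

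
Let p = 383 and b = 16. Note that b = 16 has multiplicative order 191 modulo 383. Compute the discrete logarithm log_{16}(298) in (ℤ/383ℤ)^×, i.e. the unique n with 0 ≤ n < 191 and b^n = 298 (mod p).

Baby-step giant-step with m = ceil(sqrt(191)) = 14.
Baby table (16^j mod 383 for j=0..13):
  0:1  1:16  2:256  3:266  4:43  5:305  6:284  7:331
  8:317  9:93  10:339  11:62  12:226  13:169
Giant step factor: 16^(-14) ≡ 50 (mod 383).
Scan 298·50^i mod 383 for i = 0, 1, …:
  i=0: 298   i=1: 346   i=2: 65   i=3: 186
  i=4: 108   i=5: 38   i=6: 368   i=7: 16
Match at i=7, j=1: n = 7·14 + 1 = 99.

99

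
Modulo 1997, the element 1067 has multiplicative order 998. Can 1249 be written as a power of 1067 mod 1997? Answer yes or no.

1249 ∈ ⟨1067⟩ iff 1249^998 ≡ 1 (mod 1997), since |⟨1067⟩| = 998.
1249^998 mod 1997 = 1996.
Since 1996 ≠ 1, 1249 does not lie in the subgroup.

no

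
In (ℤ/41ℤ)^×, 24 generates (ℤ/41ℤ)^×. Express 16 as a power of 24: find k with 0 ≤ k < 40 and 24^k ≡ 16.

Successive powers of 24 modulo 41:
  24^0=1  24^1=24  24^2=2  24^3=7  24^4=4  24^5=14
  24^6=8  24^7=28  24^8=16
So 24^8 ≡ 16 (mod 41), giving k = 8.

8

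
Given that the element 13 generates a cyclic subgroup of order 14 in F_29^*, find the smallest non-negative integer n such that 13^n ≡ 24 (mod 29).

2

Successive powers of 13 modulo 29:
  13^0=1  13^1=13  13^2=24
So 13^2 ≡ 24 (mod 29), giving n = 2.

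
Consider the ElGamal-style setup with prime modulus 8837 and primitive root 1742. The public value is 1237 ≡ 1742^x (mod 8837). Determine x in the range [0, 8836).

6871

Baby-step giant-step with m = ceil(sqrt(8836)) = 94.
Baby table (1742^j mod 8837 for j=0..93):
  0:1  1:1742  2:3473  3:5458  4:8061  5:269  6:237  7:6352
  8:1260  9:3344  10:1665  11:1894  12:3147  13:3134  14:6999  15:6035
  16:5777  17:7028  18:3531  19:450  20:6244  21:7538  22:8251  23:4280
  24:6169  25:606  26:4049  27:1432  28:2510  29:6942  30:3948  31:2230
  32:5217  33:3578  34:2791  35:1572  36:7791  37:7127  38:8086  39:8471
  40:7529  41:1410  42:8371  43:1232  44:7590  45:1628  46:8136  47:7201
  48:4439  49:363  50:4919  51:5845  52:1766  53:1096  54:440  55:6498
  56:8156  57:6693  58:3203  59:3479  60:7073  61:2388  62:6506  63:4418
  64:7966  65:2682  66:6108  67:388  68:4284  69:4300  70:5661  71:8207
  72:7165  73:3586  74:7890  75:2845  76:7270  77:919  78:1401  79:1530
  80:5323  81:2653  82:8612  83:5715  84:5068  85:293  86:6697  87:1334
  88:8534  89:2394  90:8121  91:7582  92:5366  93:6863
Giant step factor: 1742^(-94) ≡ 3194 (mod 8837).
Scan 1237·3194^i mod 8837 for i = 0, 1, …:
  i=0: 1237   i=1: 839   i=2: 2155   i=3: 7884
  i=4: 4883   i=5: 7834   i=6: 4249   i=7: 6511
  i=8: 2673   i=9: 1020     …   i=72: 654
  i=73: 3344
Match at i=73, j=9: x = 73·94 + 9 = 6871.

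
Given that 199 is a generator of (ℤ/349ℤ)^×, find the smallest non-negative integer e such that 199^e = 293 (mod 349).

Successive powers of 199 modulo 349:
  199^0=1  199^1=199  199^2=164  199^3=179  199^4=23  199^5=40
  199^6=282  199^7=278  199^8=180  199^9=222  199^10=204  199^11=112
  199^12=301  199^13=220  199^14=155  199^15=133  199^16=292  199^17=174
  199^18=75  199^19=267  199^20=85  199^21=163  199^22=329  199^23=208
  199^24=210  199^25=259  199^26=238  199^27=247  199^28=293
So 199^28 ≡ 293 (mod 349), giving e = 28.

28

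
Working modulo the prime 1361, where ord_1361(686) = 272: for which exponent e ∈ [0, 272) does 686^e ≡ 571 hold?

Baby-step giant-step with m = ceil(sqrt(272)) = 17.
Baby table (686^j mod 1361 for j=0..16):
  0:1  1:686  2:1051  3:1017  4:830  5:482  6:1290  7:290
  8:234  9:1287  10:954  11:1164  12:958  13:1186  14:1079  15:1171
  16:316
Giant step factor: 686^(-17) ≡ 787 (mod 1361).
Scan 571·787^i mod 1361 for i = 0, 1, …:
  i=0: 571   i=1: 247   i=2: 1127   i=3: 938
  i=4: 544   i=5: 774   i=6: 771   i=7: 1132
  i=8: 790   i=9: 1114   i=10: 234
Match at i=10, j=8: e = 10·17 + 8 = 178.

178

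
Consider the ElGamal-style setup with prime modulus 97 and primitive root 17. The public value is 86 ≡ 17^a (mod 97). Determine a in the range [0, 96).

22

Successive powers of 17 modulo 97:
  17^0=1  17^1=17  17^2=95  17^3=63  17^4=4  17^5=68
  17^6=89  17^7=58  17^8=16  17^9=78  17^10=65  17^11=38
  17^12=64  17^13=21  17^14=66  17^15=55  17^16=62  17^17=84
  17^18=70  17^19=26  17^20=54  17^21=45  17^22=86
So 17^22 ≡ 86 (mod 97), giving a = 22.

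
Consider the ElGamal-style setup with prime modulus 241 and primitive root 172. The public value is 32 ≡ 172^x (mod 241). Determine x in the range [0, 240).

10

Baby-step giant-step with m = ceil(sqrt(240)) = 16.
Baby table (172^j mod 241 for j=0..15):
  0:1  1:172  2:182  3:215  4:107  5:88  6:194  7:110
  8:122  9:17  10:32  11:202  12:40  13:132  14:50  15:165
Giant step factor: 172^(-16) ≡ 54 (mod 241).
Scan 32·54^i mod 241 for i = 0, 1, …:
  i=0: 32
Match at i=0, j=10: x = 0·16 + 10 = 10.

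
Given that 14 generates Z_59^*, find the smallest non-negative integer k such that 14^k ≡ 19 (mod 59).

Successive powers of 14 modulo 59:
  14^0=1  14^1=14  14^2=19
So 14^2 ≡ 19 (mod 59), giving k = 2.

2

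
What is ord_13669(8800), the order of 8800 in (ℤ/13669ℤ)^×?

The order of 8800 must divide p − 1 = 13668 = 2^2 · 3 · 17 · 67.
Divisors: 1, 2, 3, 4, 6, 12, 17, 34, 51, 67, 68, 102, 134, 201, 204, 268, 402, 804, 1139, 2278, 3417, 4556, 6834, 13668.
Check each in increasing order: 8800^1 ≡ 8800;  8800^2 ≡ 5115;  8800^3 ≡ 13652;  8800^4 ≡ 759;  8800^6 ≡ 289;  8800^12 ≡ 1507;  8800^17 ≡ 3518;  8800^34 ≡ 5879;  8800^51 ≡ 1125;  8800^67 ≡ 3634;  8800^68 ≡ 7409;  8800^102 ≡ 8077;  8800^134 ≡ 1702;  8800^201 ≡ 6680;  8800^204 ≡ 9461;  8800^268 ≡ 12645;  8800^402 ≡ 6784;  8800^804 ≡ 12802;  8800^1139 ≡ 202;  8800^2278 ≡ 13466;  8800^3417 ≡ 1.
Smallest exponent giving 1 is 3417.

3417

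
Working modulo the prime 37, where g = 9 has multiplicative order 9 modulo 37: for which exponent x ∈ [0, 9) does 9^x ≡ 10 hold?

Successive powers of 9 modulo 37:
  9^0=1  9^1=9  9^2=7  9^3=26  9^4=12  9^5=34
  9^6=10
So 9^6 ≡ 10 (mod 37), giving x = 6.

6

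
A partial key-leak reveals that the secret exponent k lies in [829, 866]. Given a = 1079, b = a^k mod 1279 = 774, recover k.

Compute 1079^829 mod 1279 = 378, then multiply by 1079 repeatedly:
  1079^829=378  1079^830=1140  1079^831=941  1079^832=1092  1079^833=309
  1079^834=871  1079^835=1023  1079^836=40  1079^837=953  1079^838=1250
  1079^839=684  1079^840=53  1079^841=911  1079^842=697  1079^843=11
  1079^844=358  1079^845=24  1079^846=316  1079^847=750  1079^848=922
  1079^849=1055  1079^850=35  1079^851=674  1079^852=774
Found 774 at exponent 852.

852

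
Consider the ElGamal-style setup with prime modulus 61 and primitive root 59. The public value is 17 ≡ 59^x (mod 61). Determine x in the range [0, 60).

17

Baby-step giant-step with m = ceil(sqrt(60)) = 8.
Baby table (59^j mod 61 for j=0..7):
  0:1  1:59  2:4  3:53  4:16  5:29  6:3  7:55
Giant step factor: 59^(-8) ≡ 56 (mod 61).
Scan 17·56^i mod 61 for i = 0, 1, …:
  i=0: 17   i=1: 37   i=2: 59
Match at i=2, j=1: x = 2·8 + 1 = 17.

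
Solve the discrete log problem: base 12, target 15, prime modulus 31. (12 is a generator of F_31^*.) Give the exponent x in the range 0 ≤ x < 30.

9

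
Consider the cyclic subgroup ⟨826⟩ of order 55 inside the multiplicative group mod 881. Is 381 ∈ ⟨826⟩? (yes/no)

no

381 ∈ ⟨826⟩ iff 381^55 ≡ 1 (mod 881), since |⟨826⟩| = 55.
381^55 mod 881 = 662.
Since 662 ≠ 1, 381 does not lie in the subgroup.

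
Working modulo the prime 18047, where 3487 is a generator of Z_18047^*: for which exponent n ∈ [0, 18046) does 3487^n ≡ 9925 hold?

Baby-step giant-step with m = ceil(sqrt(18046)) = 135.
Baby table (3487^j mod 18047 for j=0..134):
  0:1  1:3487  2:13538  3:14101  4:10159  5:16219  6:14402  7:13020
  8:12535  9:17758  10:2889  11:3717  12:3433  13:5710  14:4929  15:6679
  16:9043  17:4832  18:11333  19:13288  20:8607  21:448  22:10134  23:1232
  24:798  25:3388  26:11218  27:9317  28:3779  29:3063  30:14904  31:12935
  32:4892  33:3989  34:13453  35:6458  36:14437  37:8736  38:17143  39:5977
  40:15561  41:11925  42:2187  43:10235  44:10526  45:14611  46:1876  47:8598
  48:5159  49:14621  50:652  51:17649  52:1793  53:7929  54:419  55:17293
  56:5664  57:6950  58:15576  59:10089  60:6740  61:5186  62:488  63:5238
  64:1342  65:5381  66:12714  67:10286  68:7893  69:1216  70:17194  71:3344
  72:2166  73:9196  74:14980  75:7242  76:5101  77:10892  78:9516  79:11906
  80:8122  81:5671  82:13312  83:2060  84:514  85:5665  86:10437  87:11067
  88:6143  89:16899  90:3358  91:14890  92:211  93:13877  94:5092  95:15603
  96:14003  97:11326  98:6926  99:4076  100:10023  101:11209  102:14028  103:8266
  104:2483  105:13708  106:11340  107:1603  108:13138  109:8920  110:9059  111:6483
  112:11377  113:4293  114:8728  115:7294  116:5955  117:11035  118:2841  119:16811
  120:3301  121:14648  122:4566  123:4188  124:3533  125:11517  126:5204  127:9113
  128:14311  129:2502  130:7773  131:15904  132:16864  133:7642  134:10282
Giant step factor: 3487^(-135) ≡ 10247 (mod 18047).
Scan 9925·10247^i mod 18047 for i = 0, 1, …:
  i=0: 9925   i=1: 6630   i=2: 8702   i=3: 17214
  i=4: 480   i=5: 9776   i=6: 13822   i=7: 1178
  i=8: 15570   i=9: 10310     …   i=66: 942
  i=67: 15576
Match at i=67, j=58: n = 67·135 + 58 = 9103.

9103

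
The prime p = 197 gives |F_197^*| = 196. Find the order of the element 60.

49

The order of 60 must divide p − 1 = 196 = 2^2 · 7^2.
Divisors: 1, 2, 4, 7, 14, 28, 49, 98, 196.
Check each in increasing order: 60^1 ≡ 60;  60^2 ≡ 54;  60^4 ≡ 158;  60^7 ≡ 114;  60^14 ≡ 191;  60^28 ≡ 36;  60^49 ≡ 1.
Smallest exponent giving 1 is 49.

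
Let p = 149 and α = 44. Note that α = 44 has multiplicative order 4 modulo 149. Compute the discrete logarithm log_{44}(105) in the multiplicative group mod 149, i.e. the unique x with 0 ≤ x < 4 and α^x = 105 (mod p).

Successive powers of 44 modulo 149:
  44^0=1  44^1=44  44^2=148  44^3=105
So 44^3 ≡ 105 (mod 149), giving x = 3.

3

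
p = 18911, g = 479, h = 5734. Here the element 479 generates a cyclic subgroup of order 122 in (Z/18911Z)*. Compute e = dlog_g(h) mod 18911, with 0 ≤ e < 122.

111

Baby-step giant-step with m = ceil(sqrt(122)) = 12.
Baby table (479^j mod 18911 for j=0..11):
  0:1  1:479  2:2509  3:10418  4:16629  5:3760  6:4495  7:16162
  8:6999  9:5274  10:11083  11:13677
Giant step factor: 479^(-12) ≡ 6921 (mod 18911).
Scan 5734·6921^i mod 18911 for i = 0, 1, …:
  i=0: 5734   i=1: 9736   i=2: 2963   i=3: 7399
  i=4: 16402   i=5: 14420   i=6: 7473   i=7: 17959
  i=8: 11147   i=9: 10418
Match at i=9, j=3: e = 9·12 + 3 = 111.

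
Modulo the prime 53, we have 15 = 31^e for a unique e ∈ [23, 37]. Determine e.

24

Compute 31^23 mod 53 = 21, then multiply by 31 repeatedly:
  31^23=21  31^24=15
Found 15 at exponent 24.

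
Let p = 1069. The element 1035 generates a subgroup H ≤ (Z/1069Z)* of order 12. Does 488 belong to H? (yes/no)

no

488 ∈ ⟨1035⟩ iff 488^12 ≡ 1 (mod 1069), since |⟨1035⟩| = 12.
488^12 mod 1069 = 363.
Since 363 ≠ 1, 488 does not lie in the subgroup.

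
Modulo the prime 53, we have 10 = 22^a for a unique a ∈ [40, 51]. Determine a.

Compute 22^40 mod 53 = 24, then multiply by 22 repeatedly:
  22^40=24  22^41=51  22^42=9  22^43=39  22^44=10
Found 10 at exponent 44.

44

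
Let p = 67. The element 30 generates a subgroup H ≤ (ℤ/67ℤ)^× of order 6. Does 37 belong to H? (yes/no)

yes

⟨30⟩ has order 6; its elements mod 67 are {1, 29, 30, 37, 38, 66}.
37 is in this set.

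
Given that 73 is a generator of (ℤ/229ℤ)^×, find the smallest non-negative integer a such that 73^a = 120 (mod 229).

Baby-step giant-step with m = ceil(sqrt(228)) = 16.
Baby table (73^j mod 229 for j=0..15):
  0:1  1:73  2:62  3:175  4:180  5:87  6:168  7:127
  8:111  9:88  10:12  11:189  12:57  13:39  14:99  15:128
Giant step factor: 73^(-16) ≡ 173 (mod 229).
Scan 120·173^i mod 229 for i = 0, 1, …:
  i=0: 120   i=1: 150   i=2: 73
Match at i=2, j=1: a = 2·16 + 1 = 33.

33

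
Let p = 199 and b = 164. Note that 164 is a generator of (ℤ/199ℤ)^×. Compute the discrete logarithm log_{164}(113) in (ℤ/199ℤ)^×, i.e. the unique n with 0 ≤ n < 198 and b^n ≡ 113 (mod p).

Baby-step giant-step with m = ceil(sqrt(198)) = 15.
Baby table (164^j mod 199 for j=0..14):
  0:1  1:164  2:31  3:109  4:165  5:195  6:140  7:75
  8:161  9:136  10:16  11:37  12:98  13:152  14:53
Giant step factor: 164^(-15) ≡ 171 (mod 199).
Scan 113·171^i mod 199 for i = 0, 1, …:
  i=0: 113   i=1: 20   i=2: 37
Match at i=2, j=11: n = 2·15 + 11 = 41.

41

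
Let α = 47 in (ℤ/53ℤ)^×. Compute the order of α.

13

The order of 47 must divide p − 1 = 52 = 2^2 · 13.
Divisors: 1, 2, 4, 13, 26, 52.
Check each in increasing order: 47^1 ≡ 47;  47^2 ≡ 36;  47^4 ≡ 24;  47^13 ≡ 1.
Smallest exponent giving 1 is 13.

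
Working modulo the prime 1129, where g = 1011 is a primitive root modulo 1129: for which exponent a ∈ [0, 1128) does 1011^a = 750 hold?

1016

Baby-step giant-step with m = ceil(sqrt(1128)) = 34.
Baby table (1011^j mod 1129 for j=0..33):
  0:1  1:1011  2:376  3:792  4:251  5:865  6:669  7:88
  8:906  9:347  10:827  11:637  12:477  13:164  14:970  15:698
  16:53  17:520  18:735  19:203  20:884  21:685  22:458  23:148
  24:600  25:327  26:929  27:1020  28:443  29:789  30:605  31:866
  32:551  33:464
Giant step factor: 1011^(-34) ≡ 502 (mod 1129).
Scan 750·502^i mod 1129 for i = 0, 1, …:
  i=0: 750   i=1: 543   i=2: 497   i=3: 1114
  i=4: 373   i=5: 961   i=6: 339   i=7: 828
  i=8: 184   i=9: 919     …   i=28: 1029
  i=29: 605
Match at i=29, j=30: a = 29·34 + 30 = 1016.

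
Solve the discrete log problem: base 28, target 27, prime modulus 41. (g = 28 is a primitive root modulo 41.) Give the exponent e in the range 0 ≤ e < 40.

15

Successive powers of 28 modulo 41:
  28^0=1  28^1=28  28^2=5  28^3=17  28^4=25  28^5=3
  28^6=2  28^7=15  28^8=10  28^9=34  28^10=9  28^11=6
  28^12=4  28^13=30  28^14=20  28^15=27
So 28^15 ≡ 27 (mod 41), giving e = 15.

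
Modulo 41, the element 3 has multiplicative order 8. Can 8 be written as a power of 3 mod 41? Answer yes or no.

⟨3⟩ has order 8; its elements mod 41 are {1, 3, 9, 14, 27, 32, 38, 40}.
8 is not in this set.

no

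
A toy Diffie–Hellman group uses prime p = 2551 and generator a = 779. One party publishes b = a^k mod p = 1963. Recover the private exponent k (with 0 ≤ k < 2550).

1206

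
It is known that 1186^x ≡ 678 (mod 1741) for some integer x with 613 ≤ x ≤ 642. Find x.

628

Compute 1186^613 mod 1741 = 731, then multiply by 1186 repeatedly:
  1186^613=731  1186^614=1689  1186^615=1004  1186^616=1641  1186^617=1529
  1186^618=1013  1186^619=128  1186^620=341  1186^621=514  1186^622=254
  1186^623=51  1186^624=1292  1186^625=232  1186^626=74  1186^627=714
  1186^628=678
Found 678 at exponent 628.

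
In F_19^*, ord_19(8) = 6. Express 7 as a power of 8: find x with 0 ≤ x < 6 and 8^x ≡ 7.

Successive powers of 8 modulo 19:
  8^0=1  8^1=8  8^2=7
So 8^2 ≡ 7 (mod 19), giving x = 2.

2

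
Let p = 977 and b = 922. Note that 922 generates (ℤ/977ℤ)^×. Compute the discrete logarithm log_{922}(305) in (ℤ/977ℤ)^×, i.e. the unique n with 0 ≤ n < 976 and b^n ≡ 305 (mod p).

115

Baby-step giant-step with m = ceil(sqrt(976)) = 32.
Baby table (922^j mod 977 for j=0..31):
  0:1  1:922  2:94  3:692  4:43  5:566  6:134  7:446
  8:872  9:890  10:877  11:615  12:370  13:167  14:585  15:66
  16:278  17:342  18:730  19:884  20:230  21:51  22:126  23:886
  24:120  25:239  26:533  27:972  28:275  29:507  30:448  31:762
Giant step factor: 922^(-32) ≡ 474 (mod 977).
Scan 305·474^i mod 977 for i = 0, 1, …:
  i=0: 305   i=1: 951   i=2: 377   i=3: 884
Match at i=3, j=19: n = 3·32 + 19 = 115.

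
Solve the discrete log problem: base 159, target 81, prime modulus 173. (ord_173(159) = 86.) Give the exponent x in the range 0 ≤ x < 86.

Baby-step giant-step with m = ceil(sqrt(86)) = 10.
Baby table (159^j mod 173 for j=0..9):
  0:1  1:159  2:23  3:24  4:10  5:33  6:57  7:67
  8:100  9:157
Giant step factor: 159^(-10) ≡ 95 (mod 173).
Scan 81·95^i mod 173 for i = 0, 1, …:
  i=0: 81   i=1: 83   i=2: 100
Match at i=2, j=8: x = 2·10 + 8 = 28.

28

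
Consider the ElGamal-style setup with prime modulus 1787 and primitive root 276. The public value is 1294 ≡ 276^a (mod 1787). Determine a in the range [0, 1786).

870

Baby-step giant-step with m = ceil(sqrt(1786)) = 43.
Baby table (276^j mod 1787 for j=0..42):
  0:1  1:276  2:1122  3:521  4:836  5:213  6:1604  7:1315
  8:179  9:1155  10:694  11:335  12:1323  13:600  14:1196  15:1288
  16:1662  17:1240  18:923  19:994  20:933  21:180  22:1431  23:29
  24:856  25:372  26:813  27:1013  28:816  29:54  30:608  31:1617
  32:1329  33:469  34:780  35:840  36:1317  37:731  38:1612  39:1736
  40:220  41:1749  42:234
Giant step factor: 276^(-43) ≡ 1709 (mod 1787).
Scan 1294·1709^i mod 1787 for i = 0, 1, …:
  i=0: 1294   i=1: 927   i=2: 961   i=3: 96
  i=4: 1447   i=5: 1502   i=6: 786   i=7: 1237
  i=8: 12   i=9: 851     …   i=19: 1549
  i=20: 694
Match at i=20, j=10: a = 20·43 + 10 = 870.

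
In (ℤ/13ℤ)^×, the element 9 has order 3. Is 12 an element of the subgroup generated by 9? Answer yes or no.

⟨9⟩ has order 3; its elements mod 13 are {1, 3, 9}.
12 is not in this set.

no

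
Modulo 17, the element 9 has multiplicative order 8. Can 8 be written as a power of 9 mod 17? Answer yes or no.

yes

⟨9⟩ has order 8; its elements mod 17 are {1, 2, 4, 8, 9, 13, 15, 16}.
8 is in this set.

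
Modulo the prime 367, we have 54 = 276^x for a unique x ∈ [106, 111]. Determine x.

Compute 276^106 mod 367 = 128, then multiply by 276 repeatedly:
  276^106=128  276^107=96  276^108=72  276^109=54
Found 54 at exponent 109.

109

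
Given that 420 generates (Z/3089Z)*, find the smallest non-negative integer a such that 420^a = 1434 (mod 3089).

Baby-step giant-step with m = ceil(sqrt(3088)) = 56.
Baby table (420^j mod 3089 for j=0..55):
  0:1  1:420  2:327  3:1424  4:1903  5:2298  6:1392  7:819
  8:1101  9:2159  10:1703  11:1701  12:861  13:207  14:448  15:2820
  16:1313  17:1618  18:3069  19:867  20:2727  21:2410  22:2097  23:375
  24:3050  25:2154  26:2692  27:66  28:3008  29:3048  30:1314  31:2038
  32:307  33:2291  34:1541  35:1619  36:400  37:1194  38:1062  39:1224
  40:1306  41:1767  42:780  43:166  44:1762  45:1769  46:1620  47:820
  48:1521  49:2486  50:38  51:515  52:70  53:1599  54:1267  55:832
Giant step factor: 420^(-56) ≡ 2718 (mod 3089).
Scan 1434·2718^i mod 3089 for i = 0, 1, …:
  i=0: 1434   i=1: 2383   i=2: 2450   i=3: 2305
  i=4: 498   i=5: 582   i=6: 308   i=7: 25
  i=8: 3081   i=9: 2968     …   i=38: 359
  i=39: 2727
Match at i=39, j=20: a = 39·56 + 20 = 2204.

2204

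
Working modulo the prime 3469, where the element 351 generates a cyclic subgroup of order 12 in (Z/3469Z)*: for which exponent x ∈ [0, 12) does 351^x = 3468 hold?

6

Successive powers of 351 modulo 3469:
  351^0=1  351^1=351  351^2=1786  351^3=2466  351^4=1785  351^5=2115
  351^6=3468
So 351^6 ≡ 3468 (mod 3469), giving x = 6.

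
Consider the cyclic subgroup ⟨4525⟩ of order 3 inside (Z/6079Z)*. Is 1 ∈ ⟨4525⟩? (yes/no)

yes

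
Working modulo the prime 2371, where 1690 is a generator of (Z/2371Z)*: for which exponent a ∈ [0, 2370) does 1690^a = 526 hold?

2096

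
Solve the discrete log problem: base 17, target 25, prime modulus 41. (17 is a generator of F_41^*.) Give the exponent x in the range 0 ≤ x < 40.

28

Successive powers of 17 modulo 41:
  17^0=1  17^1=17  17^2=2  17^3=34  17^4=4  17^5=27
  17^6=8  17^7=13  17^8=16  17^9=26  17^10=32  17^11=11
  17^12=23  17^13=22  17^14=5  17^15=3  17^16=10  17^17=6
  17^18=20  17^19=12  17^20=40  17^21=24  17^22=39  17^23=7
  17^24=37  17^25=14  17^26=33  17^27=28  17^28=25
So 17^28 ≡ 25 (mod 41), giving x = 28.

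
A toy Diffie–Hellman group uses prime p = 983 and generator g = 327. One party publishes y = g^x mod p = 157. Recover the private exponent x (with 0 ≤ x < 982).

Baby-step giant-step with m = ceil(sqrt(982)) = 32.
Baby table (327^j mod 983 for j=0..31):
  0:1  1:327  2:765  3:473  4:340  5:101  6:588  7:591
  8:589  9:918  10:371  11:408  12:711  13:509  14:316  15:117
  16:905  17:52  18:293  19:460  20:21  21:969  22:337  23:103
  24:259  25:155  26:552  27:615  28:573  29:601  30:910  31:704
Giant step factor: 327^(-32) ≡ 37 (mod 983).
Scan 157·37^i mod 983 for i = 0, 1, …:
  i=0: 157   i=1: 894   i=2: 639   i=3: 51
  i=4: 904   i=5: 26   i=6: 962   i=7: 206
  i=8: 741   i=9: 876     …   i=20: 205
  i=21: 704
Match at i=21, j=31: x = 21·32 + 31 = 703.

703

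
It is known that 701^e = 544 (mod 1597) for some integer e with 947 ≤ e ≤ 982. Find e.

955

Compute 701^947 mod 1597 = 1115, then multiply by 701 repeatedly:
  701^947=1115  701^948=682  701^949=579  701^950=241  701^951=1256
  701^952=509  701^953=678  701^954=969  701^955=544
Found 544 at exponent 955.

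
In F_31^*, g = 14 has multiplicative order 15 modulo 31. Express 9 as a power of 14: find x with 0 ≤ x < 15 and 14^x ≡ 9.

Successive powers of 14 modulo 31:
  14^0=1  14^1=14  14^2=10  14^3=16  14^4=7  14^5=5
  14^6=8  14^7=19  14^8=18  14^9=4  14^10=25  14^11=9
So 14^11 ≡ 9 (mod 31), giving x = 11.

11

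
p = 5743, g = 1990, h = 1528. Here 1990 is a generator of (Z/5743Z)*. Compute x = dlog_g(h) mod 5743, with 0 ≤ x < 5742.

1391

Baby-step giant-step with m = ceil(sqrt(5742)) = 76.
Baby table (1990^j mod 5743 for j=0..75):
  0:1  1:1990  2:3173  3:2713  4:450  5:5335  6:3586  7:3334
  8:1495  9:176  10:5660  11:1377  12:819  13:4541  14:2851  15:5149
  16:998  17:4685  18:2261  19:2621  20:1146  21:569  22:939  23:2135
  24:4573  25:3358  26:3311  27:1669  28:1856  29:691  30:2513  31:4460
  32:2465  33:828  34:5222  35:2693  36:851  37:5048  38:1013  39:77
  40:3912  41:3115  42:2153  43:192  44:3042  45:458  46:4026  47:255
  48:2066  49:5095  50:2655  51:5633  52:5077  53:1293  54:206  55:2187
  56:4679  57:1807  58:812  59:2097  60:3612  61:3387  62:3591  63:1798
  64:131  65:2255  66:2167  67:5080  68:1520  69:3982  70:4583  71:286
  72:583  73:84  74:613  75:2354
Giant step factor: 1990^(-76) ≡ 1530 (mod 5743).
Scan 1528·1530^i mod 5743 for i = 0, 1, …:
  i=0: 1528   i=1: 439   i=2: 5482   i=3: 2680
  i=4: 5641   i=5: 4744   i=6: 4911   i=7: 1986
  i=8: 533   i=9: 5727     …   i=17: 2460
  i=18: 2135
Match at i=18, j=23: x = 18·76 + 23 = 1391.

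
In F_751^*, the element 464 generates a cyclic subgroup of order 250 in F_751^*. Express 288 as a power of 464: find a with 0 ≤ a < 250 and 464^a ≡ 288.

Baby-step giant-step with m = ceil(sqrt(250)) = 16.
Baby table (464^j mod 751 for j=0..15):
  0:1  1:464  2:510  3:75  4:254  5:700  6:368  7:275
  8:681  9:564  10:348  11:7  12:244  13:566  14:525  15:276
Giant step factor: 464^(-16) ≡ 406 (mod 751).
Scan 288·406^i mod 751 for i = 0, 1, …:
  i=0: 288   i=1: 523   i=2: 556   i=3: 436
  i=4: 531   i=5: 49   i=6: 368
Match at i=6, j=6: a = 6·16 + 6 = 102.

102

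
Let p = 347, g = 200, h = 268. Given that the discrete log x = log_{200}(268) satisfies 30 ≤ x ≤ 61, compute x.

56

Compute 200^30 mod 347 = 259, then multiply by 200 repeatedly:
  200^30=259  200^31=97  200^32=315  200^33=193  200^34=83
  200^35=291  200^36=251  200^37=232  200^38=249  200^39=179
  200^40=59  200^41=2  200^42=53  200^43=190  200^44=177
  200^45=6  200^46=159  200^47=223  200^48=184  200^49=18
  200^50=130  200^51=322  200^52=205  200^53=54  200^54=43
  200^55=272  200^56=268
Found 268 at exponent 56.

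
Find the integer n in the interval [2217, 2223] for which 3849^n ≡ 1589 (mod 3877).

2218

Compute 3849^2217 mod 3877 = 2851, then multiply by 3849 repeatedly:
  3849^2217=2851  3849^2218=1589
Found 1589 at exponent 2218.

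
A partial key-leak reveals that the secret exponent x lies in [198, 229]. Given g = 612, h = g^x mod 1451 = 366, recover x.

225

Compute 612^198 mod 1451 = 183, then multiply by 612 repeatedly:
  612^198=183  612^199=269  612^200=665  612^201=700  612^202=355
  612^203=1061  612^204=735  612^205=10  612^206=316  612^207=409
  612^208=736  612^209=622  612^210=502  612^211=1063  612^212=508
  612^213=382  612^214=173  612^215=1404  612^216=256  612^217=1415
  612^218=1184  612^219=559  612^220=1123  612^221=953  612^222=1385
  612^223=236  612^224=783  612^225=366
Found 366 at exponent 225.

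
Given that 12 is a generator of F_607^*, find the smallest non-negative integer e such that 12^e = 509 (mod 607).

Baby-step giant-step with m = ceil(sqrt(606)) = 25.
Baby table (12^j mod 607 for j=0..24):
  0:1  1:12  2:144  3:514  4:98  5:569  6:151  7:598
  8:499  9:525  10:230  11:332  12:342  13:462  14:81  15:365
  16:131  17:358  18:47  19:564  20:91  21:485  22:357  23:35
  24:420
Giant step factor: 12^(-25) ≡ 320 (mod 607).
Scan 509·320^i mod 607 for i = 0, 1, …:
  i=0: 509   i=1: 204   i=2: 331   i=3: 302
  i=4: 127   i=5: 578   i=6: 432   i=7: 451
  i=8: 461   i=9: 19   i=10: 10   i=11: 165
  i=12: 598
Match at i=12, j=7: e = 12·25 + 7 = 307.

307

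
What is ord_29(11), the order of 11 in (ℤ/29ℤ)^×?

28

The order of 11 must divide p − 1 = 28 = 2^2 · 7.
Divisors: 1, 2, 4, 7, 14, 28.
Check each in increasing order: 11^1 ≡ 11;  11^2 ≡ 5;  11^4 ≡ 25;  11^7 ≡ 12;  11^14 ≡ 28;  11^28 ≡ 1.
Smallest exponent giving 1 is 28.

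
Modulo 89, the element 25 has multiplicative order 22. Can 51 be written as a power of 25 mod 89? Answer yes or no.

no

51 ∈ ⟨25⟩ iff 51^22 ≡ 1 (mod 89), since |⟨25⟩| = 22.
51^22 mod 89 = 55.
Since 55 ≠ 1, 51 does not lie in the subgroup.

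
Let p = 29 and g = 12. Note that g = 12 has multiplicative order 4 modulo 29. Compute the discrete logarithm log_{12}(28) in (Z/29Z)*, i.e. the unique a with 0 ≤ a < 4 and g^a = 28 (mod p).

2

Successive powers of 12 modulo 29:
  12^0=1  12^1=12  12^2=28
So 12^2 ≡ 28 (mod 29), giving a = 2.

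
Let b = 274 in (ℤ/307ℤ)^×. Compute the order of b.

9

The order of 274 must divide p − 1 = 306 = 2 · 3^2 · 17.
Divisors: 1, 2, 3, 6, 9, 17, 18, 34, 51, 102, 153, 306.
Check each in increasing order: 274^1 ≡ 274;  274^2 ≡ 168;  274^3 ≡ 289;  274^6 ≡ 17;  274^9 ≡ 1.
Smallest exponent giving 1 is 9.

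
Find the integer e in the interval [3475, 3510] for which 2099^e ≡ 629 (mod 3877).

3481

Compute 2099^3475 mod 3877 = 584, then multiply by 2099 repeatedly:
  2099^3475=584  2099^3476=684  2099^3477=1226  2099^3478=2923  2099^3479=1963
  2099^3480=2963  2099^3481=629
Found 629 at exponent 3481.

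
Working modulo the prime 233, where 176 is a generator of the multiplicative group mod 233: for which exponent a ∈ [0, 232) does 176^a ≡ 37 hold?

Baby-step giant-step with m = ceil(sqrt(232)) = 16.
Baby table (176^j mod 233 for j=0..15):
  0:1  1:176  2:220  3:42  4:169  5:153  6:133  7:108
  8:135  9:227  10:109  11:78  12:214  13:151  14:14  15:134
Giant step factor: 176^(-16) ≡ 32 (mod 233).
Scan 37·32^i mod 233 for i = 0, 1, …:
  i=0: 37   i=1: 19   i=2: 142   i=3: 117
  i=4: 16   i=5: 46   i=6: 74   i=7: 38
  i=8: 51   i=9: 1
Match at i=9, j=0: a = 9·16 + 0 = 144.

144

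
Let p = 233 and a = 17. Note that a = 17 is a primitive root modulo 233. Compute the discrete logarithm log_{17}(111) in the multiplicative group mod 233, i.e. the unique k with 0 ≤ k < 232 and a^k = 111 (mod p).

Baby-step giant-step with m = ceil(sqrt(232)) = 16.
Baby table (17^j mod 233 for j=0..15):
  0:1  1:17  2:56  3:20  4:107  5:188  6:167  7:43
  8:32  9:78  10:161  11:174  12:162  13:191  14:218  15:211
Giant step factor: 17^(-16) ≡ 38 (mod 233).
Scan 111·38^i mod 233 for i = 0, 1, …:
  i=0: 111   i=1: 24   i=2: 213   i=3: 172
  i=4: 12   i=5: 223   i=6: 86   i=7: 6
  i=8: 228   i=9: 43
Match at i=9, j=7: k = 9·16 + 7 = 151.

151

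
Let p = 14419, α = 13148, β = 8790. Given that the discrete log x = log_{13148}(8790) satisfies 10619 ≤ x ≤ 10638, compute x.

10629

Compute 13148^10619 mod 14419 = 2042, then multiply by 13148 repeatedly:
  13148^10619=2042  13148^10620=38  13148^10621=9378  13148^10622=5075  13148^10623=9387
  13148^10624=8055  13148^10625=14004  13148^10626=8381  13148^10627=3390  13148^10628=2591
  13148^10629=8790
Found 8790 at exponent 10629.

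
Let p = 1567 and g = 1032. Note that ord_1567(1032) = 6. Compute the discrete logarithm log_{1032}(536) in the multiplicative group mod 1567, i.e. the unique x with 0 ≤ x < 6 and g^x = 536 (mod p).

5

Successive powers of 1032 modulo 1567:
  1032^0=1  1032^1=1032  1032^2=1031  1032^3=1566  1032^4=535  1032^5=536
So 1032^5 ≡ 536 (mod 1567), giving x = 5.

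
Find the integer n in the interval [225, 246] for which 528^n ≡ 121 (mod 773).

Compute 528^225 mod 773 = 31, then multiply by 528 repeatedly:
  528^225=31  528^226=135  528^227=164  528^228=16  528^229=718
  528^230=334  528^231=108  528^232=595  528^233=322  528^234=729
  528^235=731  528^236=241  528^237=476  528^238=103  528^239=274
  528^240=121
Found 121 at exponent 240.

240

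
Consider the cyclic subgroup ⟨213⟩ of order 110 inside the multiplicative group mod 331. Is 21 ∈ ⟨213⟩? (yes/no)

no

21 ∈ ⟨213⟩ iff 21^110 ≡ 1 (mod 331), since |⟨213⟩| = 110.
21^110 mod 331 = 299.
Since 299 ≠ 1, 21 does not lie in the subgroup.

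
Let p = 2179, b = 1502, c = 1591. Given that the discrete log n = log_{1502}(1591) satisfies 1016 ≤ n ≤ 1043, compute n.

1040

Compute 1502^1016 mod 2179 = 2032, then multiply by 1502 repeatedly:
  1502^1016=2032  1502^1017=1464  1502^1018=317  1502^1019=1112  1502^1020=1110
  1502^1021=285  1502^1022=986  1502^1023=1431  1502^1024=868  1502^1025=694
  1502^1026=826  1502^1027=801  1502^1028=294  1502^1029=1430  1502^1030=1545
  1502^1031=2134  1502^1032=2138  1502^1033=1609  1502^1034=207  1502^1035=1496
  1502^1036=443  1502^1037=791  1502^1038=527  1502^1039=577  1502^1040=1591
Found 1591 at exponent 1040.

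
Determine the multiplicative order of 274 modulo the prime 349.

29

The order of 274 must divide p − 1 = 348 = 2^2 · 3 · 29.
Divisors: 1, 2, 3, 4, 6, 12, 29, 58, 87, 116, 174, 348.
Check each in increasing order: 274^1 ≡ 274;  274^2 ≡ 41;  274^3 ≡ 66;  274^4 ≡ 285;  274^6 ≡ 168;  274^12 ≡ 304;  274^29 ≡ 1.
Smallest exponent giving 1 is 29.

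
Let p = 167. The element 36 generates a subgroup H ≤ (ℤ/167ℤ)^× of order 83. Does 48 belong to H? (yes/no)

yes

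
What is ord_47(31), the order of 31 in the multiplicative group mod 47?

The order of 31 must divide p − 1 = 46 = 2 · 23.
Divisors: 1, 2, 23, 46.
Check each in increasing order: 31^1 ≡ 31;  31^2 ≡ 21;  31^23 ≡ 46;  31^46 ≡ 1.
Smallest exponent giving 1 is 46.

46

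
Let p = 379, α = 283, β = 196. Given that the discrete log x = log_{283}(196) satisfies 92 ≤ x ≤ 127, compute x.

114

Compute 283^92 mod 379 = 178, then multiply by 283 repeatedly:
  283^92=178  283^93=346  283^94=136  283^95=209  283^96=23
  283^97=66  283^98=107  283^99=340  283^100=333  283^101=247
  283^102=165  283^103=78  283^104=92  283^105=264  283^106=49
  283^107=223  283^108=195  283^109=230  283^110=281  283^111=312
  283^112=368  283^113=298  283^114=196
Found 196 at exponent 114.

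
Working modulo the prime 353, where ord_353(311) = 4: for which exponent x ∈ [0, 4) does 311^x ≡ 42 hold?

Successive powers of 311 modulo 353:
  311^0=1  311^1=311  311^2=352  311^3=42
So 311^3 ≡ 42 (mod 353), giving x = 3.

3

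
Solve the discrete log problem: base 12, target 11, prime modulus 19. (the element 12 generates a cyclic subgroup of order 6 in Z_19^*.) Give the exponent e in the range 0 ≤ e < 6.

2

Successive powers of 12 modulo 19:
  12^0=1  12^1=12  12^2=11
So 12^2 ≡ 11 (mod 19), giving e = 2.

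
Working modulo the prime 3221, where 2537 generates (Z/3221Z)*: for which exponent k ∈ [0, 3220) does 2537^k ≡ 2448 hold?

1408

Baby-step giant-step with m = ceil(sqrt(3220)) = 57.
Baby table (2537^j mod 3221 for j=0..56):
  0:1  1:2537  2:811  3:2509  4:637  5:2348  6:1247  7:617
  8:3144  9:1132  10:1973  11:67  12:2487  13:2801  14:611  15:806
  16:2708  17:3024  18:2687  19:1283  20:1761  21:130  22:1268  23:2358
  24:849  25:2285  26:2466  27:1060  28:2906  29:2874  30:2215  31:2031
  32:2268  33:1210  34:157  35:2126  36:1708  37:951  38:158  39:1442
  40:2519  41:239  42:795  43:569  44:545  45:856  46:718  47:1701
  48:2518  49:923  50:3205  51:1281  52:3129  53:1729  54:2692  55:1084
  56:2595
Giant step factor: 2537^(-57) ≡ 2959 (mod 3221).
Scan 2448·2959^i mod 3221 for i = 0, 1, …:
  i=0: 2448   i=1: 2824   i=2: 942   i=3: 1213
  i=4: 1073   i=5: 2322   i=6: 405   i=7: 183
  i=8: 369   i=9: 3173     …   i=23: 1773
  i=24: 2519
Match at i=24, j=40: k = 24·57 + 40 = 1408.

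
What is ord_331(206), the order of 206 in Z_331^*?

110

The order of 206 must divide p − 1 = 330 = 2 · 3 · 5 · 11.
Divisors: 1, 2, 3, 5, 6, 10, 11, 15, 22, 30, 33, 55, 66, 110, 165, 330.
Check each in increasing order: 206^1 ≡ 206;  206^2 ≡ 68;  206^3 ≡ 106;  206^5 ≡ 257;  206^6 ≡ 313;  206^10 ≡ 180;  206^11 ≡ 8;  206^15 ≡ 251;  206^22 ≡ 64;  206^30 ≡ 111;  206^33 ≡ 181;  206^55 ≡ 330;  206^66 ≡ 323;  206^110 ≡ 1.
Smallest exponent giving 1 is 110.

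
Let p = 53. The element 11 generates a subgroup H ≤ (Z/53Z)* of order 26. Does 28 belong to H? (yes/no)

yes

28 ∈ ⟨11⟩ iff 28^26 ≡ 1 (mod 53), since |⟨11⟩| = 26.
28^26 mod 53 = 1.
Since 1 = 1, 28 lies in the subgroup.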